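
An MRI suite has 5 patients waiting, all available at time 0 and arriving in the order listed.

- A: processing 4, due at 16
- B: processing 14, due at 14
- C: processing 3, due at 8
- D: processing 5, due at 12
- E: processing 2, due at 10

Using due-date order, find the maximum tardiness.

12

EDD (increasing due date): C E D B A.
C: 0→3, due 8, tardiness 0
E: 3→5, due 10, tardiness 0
D: 5→10, due 12, tardiness 0
B: 10→24, due 14, tardiness 10
A: 24→28, due 16, tardiness 12
Maximum = 12.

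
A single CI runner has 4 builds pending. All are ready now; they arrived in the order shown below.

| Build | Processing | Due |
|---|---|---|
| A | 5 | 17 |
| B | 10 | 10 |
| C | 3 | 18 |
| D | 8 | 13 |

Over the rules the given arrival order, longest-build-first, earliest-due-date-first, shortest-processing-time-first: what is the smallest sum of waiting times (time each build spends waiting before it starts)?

FIFO (arrival order): A B C D.
A: waits 0, runs 0→5
B: waits 5, runs 5→15
C: waits 15, runs 15→18
D: waits 18, runs 18→26
Sum = 0+5+15+18 = 38.
LPT (decreasing processing time): B D A C.
B: waits 0, runs 0→10
D: waits 10, runs 10→18
A: waits 18, runs 18→23
C: waits 23, runs 23→26
Sum = 0+10+18+23 = 51.
EDD (increasing due date): B D A C.
B: waits 0, runs 0→10
D: waits 10, runs 10→18
A: waits 18, runs 18→23
C: waits 23, runs 23→26
Sum = 0+10+18+23 = 51.
SPT (increasing processing time): C A D B.
C: waits 0, runs 0→3
A: waits 3, runs 3→8
D: waits 8, runs 8→16
B: waits 16, runs 16→26
Sum = 0+3+8+16 = 27.
FIFO 38, LPT 51, EDD 51, SPT 27 → minimum 27.

27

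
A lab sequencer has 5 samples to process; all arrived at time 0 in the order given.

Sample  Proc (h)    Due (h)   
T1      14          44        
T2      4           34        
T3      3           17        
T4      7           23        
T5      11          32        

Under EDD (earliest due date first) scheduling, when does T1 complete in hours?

39

EDD (increasing due date): T3 T4 T5 T2 T1.
T3: 0→3
T4: 3→10
T5: 10→21
T2: 21→25
T1: 25→39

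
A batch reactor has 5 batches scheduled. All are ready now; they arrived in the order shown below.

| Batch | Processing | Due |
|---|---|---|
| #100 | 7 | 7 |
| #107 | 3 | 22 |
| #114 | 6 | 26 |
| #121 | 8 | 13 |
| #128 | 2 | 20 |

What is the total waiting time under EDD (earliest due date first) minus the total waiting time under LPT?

EDD (increasing due date): #100 #121 #128 #107 #114.
#100: waits 0, runs 0→7
#121: waits 7, runs 7→15
#128: waits 15, runs 15→17
#107: waits 17, runs 17→20
#114: waits 20, runs 20→26
Sum = 0+7+15+17+20 = 59.
LPT (decreasing processing time): #121 #100 #114 #107 #128.
#121: waits 0, runs 0→8
#100: waits 8, runs 8→15
#114: waits 15, runs 15→21
#107: waits 21, runs 21→24
#128: waits 24, runs 24→26
Sum = 0+8+15+21+24 = 68.
Difference = 59 − 68 = -9.

-9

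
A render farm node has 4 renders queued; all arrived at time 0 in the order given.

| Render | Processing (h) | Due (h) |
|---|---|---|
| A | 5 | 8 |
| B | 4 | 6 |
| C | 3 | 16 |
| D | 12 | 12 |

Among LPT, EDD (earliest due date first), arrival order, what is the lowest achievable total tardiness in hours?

15

LPT (decreasing processing time): D A B C.
D: 0→12, due 12, tardiness 0
A: 12→17, due 8, tardiness 9
B: 17→21, due 6, tardiness 15
C: 21→24, due 16, tardiness 8
Sum = 0+9+15+8 = 32.
EDD (increasing due date): B A D C.
B: 0→4, due 6, tardiness 0
A: 4→9, due 8, tardiness 1
D: 9→21, due 12, tardiness 9
C: 21→24, due 16, tardiness 8
Sum = 0+1+9+8 = 18.
FIFO (arrival order): A B C D.
A: 0→5, due 8, tardiness 0
B: 5→9, due 6, tardiness 3
C: 9→12, due 16, tardiness 0
D: 12→24, due 12, tardiness 12
Sum = 0+3+0+12 = 15.
LPT 32, EDD 18, FIFO 15 → minimum 15.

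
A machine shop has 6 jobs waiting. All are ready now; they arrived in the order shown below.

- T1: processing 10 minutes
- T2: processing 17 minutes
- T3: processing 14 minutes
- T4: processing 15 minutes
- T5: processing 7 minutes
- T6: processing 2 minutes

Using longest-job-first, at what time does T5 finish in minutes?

LPT (decreasing processing time): T2 T4 T3 T1 T5 T6.
T2: 0→17
T4: 17→32
T3: 32→46
T1: 46→56
T5: 56→63

63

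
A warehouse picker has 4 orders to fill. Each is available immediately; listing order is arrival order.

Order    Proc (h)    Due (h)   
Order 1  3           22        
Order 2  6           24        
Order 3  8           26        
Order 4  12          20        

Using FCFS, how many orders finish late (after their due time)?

FIFO (arrival order): Order 1 Order 2 Order 3 Order 4.
Order 1: 0→3, due 22, tardiness 0
Order 2: 3→9, due 24, tardiness 0
Order 3: 9→17, due 26, tardiness 0
Order 4: 17→29, due 20, tardiness 9
Late orders: 1.

1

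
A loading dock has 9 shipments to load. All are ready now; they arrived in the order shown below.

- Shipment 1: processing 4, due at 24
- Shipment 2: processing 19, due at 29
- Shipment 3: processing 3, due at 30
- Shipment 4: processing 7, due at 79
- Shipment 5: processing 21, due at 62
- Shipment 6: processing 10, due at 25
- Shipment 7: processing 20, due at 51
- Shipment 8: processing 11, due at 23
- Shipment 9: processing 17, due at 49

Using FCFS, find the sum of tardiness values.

FIFO (arrival order): Shipment 1 Shipment 2 Shipment 3 Shipment 4 Shipment 5 Shipment 6 Shipment 7 Shipment 8 Shipment 9.
Shipment 1: 0→4, due 24, tardiness 0
Shipment 2: 4→23, due 29, tardiness 0
Shipment 3: 23→26, due 30, tardiness 0
Shipment 4: 26→33, due 79, tardiness 0
Shipment 5: 33→54, due 62, tardiness 0
Shipment 6: 54→64, due 25, tardiness 39
Shipment 7: 64→84, due 51, tardiness 33
Shipment 8: 84→95, due 23, tardiness 72
Shipment 9: 95→112, due 49, tardiness 63
Sum = 0+0+0+0+0+39+33+72+63 = 207.

207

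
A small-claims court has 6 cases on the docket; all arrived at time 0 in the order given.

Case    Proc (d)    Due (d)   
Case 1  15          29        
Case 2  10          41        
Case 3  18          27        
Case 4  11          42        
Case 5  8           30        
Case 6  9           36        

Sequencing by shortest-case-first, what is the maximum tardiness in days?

SPT (increasing processing time): Case 5 Case 6 Case 2 Case 4 Case 1 Case 3.
Case 5: 0→8, due 30, tardiness 0
Case 6: 8→17, due 36, tardiness 0
Case 2: 17→27, due 41, tardiness 0
Case 4: 27→38, due 42, tardiness 0
Case 1: 38→53, due 29, tardiness 24
Case 3: 53→71, due 27, tardiness 44
Maximum = 44.

44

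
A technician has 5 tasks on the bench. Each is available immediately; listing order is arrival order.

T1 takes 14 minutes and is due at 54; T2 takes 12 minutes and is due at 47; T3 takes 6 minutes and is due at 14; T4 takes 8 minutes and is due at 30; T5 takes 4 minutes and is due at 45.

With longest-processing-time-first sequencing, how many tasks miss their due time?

LPT (decreasing processing time): T1 T2 T4 T3 T5.
T1: 0→14, due 54, tardiness 0
T2: 14→26, due 47, tardiness 0
T4: 26→34, due 30, tardiness 4
T3: 34→40, due 14, tardiness 26
T5: 40→44, due 45, tardiness 0
Late tasks: 2.

2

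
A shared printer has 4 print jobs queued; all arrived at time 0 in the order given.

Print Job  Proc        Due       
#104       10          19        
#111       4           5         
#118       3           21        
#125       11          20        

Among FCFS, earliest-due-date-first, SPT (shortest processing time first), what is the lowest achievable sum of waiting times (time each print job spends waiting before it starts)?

FIFO (arrival order): #104 #111 #118 #125.
#104: waits 0, runs 0→10
#111: waits 10, runs 10→14
#118: waits 14, runs 14→17
#125: waits 17, runs 17→28
Sum = 0+10+14+17 = 41.
EDD (increasing due date): #111 #104 #125 #118.
#111: waits 0, runs 0→4
#104: waits 4, runs 4→14
#125: waits 14, runs 14→25
#118: waits 25, runs 25→28
Sum = 0+4+14+25 = 43.
SPT (increasing processing time): #118 #111 #104 #125.
#118: waits 0, runs 0→3
#111: waits 3, runs 3→7
#104: waits 7, runs 7→17
#125: waits 17, runs 17→28
Sum = 0+3+7+17 = 27.
FIFO 41, EDD 43, SPT 27 → minimum 27.

27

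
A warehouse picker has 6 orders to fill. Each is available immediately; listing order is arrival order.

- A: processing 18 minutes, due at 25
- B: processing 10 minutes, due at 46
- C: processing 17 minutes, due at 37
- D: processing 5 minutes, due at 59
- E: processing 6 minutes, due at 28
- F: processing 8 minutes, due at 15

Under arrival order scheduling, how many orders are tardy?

FIFO (arrival order): A B C D E F.
A: 0→18, due 25, tardiness 0
B: 18→28, due 46, tardiness 0
C: 28→45, due 37, tardiness 8
D: 45→50, due 59, tardiness 0
E: 50→56, due 28, tardiness 28
F: 56→64, due 15, tardiness 49
Late orders: 3.

3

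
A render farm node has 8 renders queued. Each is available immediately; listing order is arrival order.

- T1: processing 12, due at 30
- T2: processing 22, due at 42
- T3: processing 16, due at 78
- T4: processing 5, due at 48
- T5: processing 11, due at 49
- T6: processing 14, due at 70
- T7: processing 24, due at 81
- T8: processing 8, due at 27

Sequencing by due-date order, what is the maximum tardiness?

EDD (increasing due date): T8 T1 T2 T4 T5 T6 T3 T7.
T8: 0→8, due 27, tardiness 0
T1: 8→20, due 30, tardiness 0
T2: 20→42, due 42, tardiness 0
T4: 42→47, due 48, tardiness 0
T5: 47→58, due 49, tardiness 9
T6: 58→72, due 70, tardiness 2
T3: 72→88, due 78, tardiness 10
T7: 88→112, due 81, tardiness 31
Maximum = 31.

31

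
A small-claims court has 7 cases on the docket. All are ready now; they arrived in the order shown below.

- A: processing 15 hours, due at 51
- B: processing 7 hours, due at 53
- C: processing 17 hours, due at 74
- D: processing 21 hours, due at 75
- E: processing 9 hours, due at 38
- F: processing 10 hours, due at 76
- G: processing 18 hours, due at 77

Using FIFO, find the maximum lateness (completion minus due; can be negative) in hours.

31

FIFO (arrival order): A B C D E F G.
A: 0→15, due 51, lateness -36
B: 15→22, due 53, lateness -31
C: 22→39, due 74, lateness -35
D: 39→60, due 75, lateness -15
E: 60→69, due 38, lateness 31
F: 69→79, due 76, lateness 3
G: 79→97, due 77, lateness 20
Maximum = 31.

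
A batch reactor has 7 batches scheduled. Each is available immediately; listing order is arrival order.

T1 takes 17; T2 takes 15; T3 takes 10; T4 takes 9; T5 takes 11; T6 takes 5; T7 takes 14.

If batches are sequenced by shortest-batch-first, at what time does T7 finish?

SPT (increasing processing time): T6 T4 T3 T5 T7 T2 T1.
T6: 0→5
T4: 5→14
T3: 14→24
T5: 24→35
T7: 35→49

49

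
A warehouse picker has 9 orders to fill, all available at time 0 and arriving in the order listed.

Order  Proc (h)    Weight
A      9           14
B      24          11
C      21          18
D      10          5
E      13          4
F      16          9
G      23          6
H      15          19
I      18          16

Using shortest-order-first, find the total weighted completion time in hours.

7330

SPT (increasing processing time): A D E H F I C G B.
A: finishes 9, weight 14, w·C = 126
D: finishes 19, weight 5, w·C = 95
E: finishes 32, weight 4, w·C = 128
H: finishes 47, weight 19, w·C = 893
F: finishes 63, weight 9, w·C = 567
I: finishes 81, weight 16, w·C = 1296
C: finishes 102, weight 18, w·C = 1836
G: finishes 125, weight 6, w·C = 750
B: finishes 149, weight 11, w·C = 1639
Sum = 126+95+128+893+567+1296+1836+750+1639 = 7330.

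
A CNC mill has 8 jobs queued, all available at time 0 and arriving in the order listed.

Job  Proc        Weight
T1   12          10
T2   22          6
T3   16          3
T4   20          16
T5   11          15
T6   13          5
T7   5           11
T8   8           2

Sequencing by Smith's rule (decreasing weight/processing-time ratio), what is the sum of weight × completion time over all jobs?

WSPT (decreasing weight/processing-time ratio): T7 T5 T1 T4 T6 T2 T8 T3.
T7: finishes 5, weight 11, w·C = 55
T5: finishes 16, weight 15, w·C = 240
T1: finishes 28, weight 10, w·C = 280
T4: finishes 48, weight 16, w·C = 768
T6: finishes 61, weight 5, w·C = 305
T2: finishes 83, weight 6, w·C = 498
T8: finishes 91, weight 2, w·C = 182
T3: finishes 107, weight 3, w·C = 321
Sum = 55+240+280+768+305+498+182+321 = 2649.

2649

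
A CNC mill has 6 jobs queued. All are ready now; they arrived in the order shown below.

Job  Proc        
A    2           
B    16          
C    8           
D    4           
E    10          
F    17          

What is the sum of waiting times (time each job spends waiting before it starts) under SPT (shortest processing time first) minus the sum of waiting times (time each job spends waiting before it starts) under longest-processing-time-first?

SPT (increasing processing time): A D C E B F.
A: waits 0, runs 0→2
D: waits 2, runs 2→6
C: waits 6, runs 6→14
E: waits 14, runs 14→24
B: waits 24, runs 24→40
F: waits 40, runs 40→57
Sum = 0+2+6+14+24+40 = 86.
LPT (decreasing processing time): F B E C D A.
F: waits 0, runs 0→17
B: waits 17, runs 17→33
E: waits 33, runs 33→43
C: waits 43, runs 43→51
D: waits 51, runs 51→55
A: waits 55, runs 55→57
Sum = 0+17+33+43+51+55 = 199.
Difference = 86 − 199 = -113.

-113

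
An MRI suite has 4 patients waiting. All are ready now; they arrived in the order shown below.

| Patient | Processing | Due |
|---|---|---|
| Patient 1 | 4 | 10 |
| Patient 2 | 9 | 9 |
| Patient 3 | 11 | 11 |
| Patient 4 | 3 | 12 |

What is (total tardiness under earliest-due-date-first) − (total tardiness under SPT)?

8

EDD (increasing due date): Patient 2 Patient 1 Patient 3 Patient 4.
Patient 2: 0→9, due 9, tardiness 0
Patient 1: 9→13, due 10, tardiness 3
Patient 3: 13→24, due 11, tardiness 13
Patient 4: 24→27, due 12, tardiness 15
Sum = 0+3+13+15 = 31.
SPT (increasing processing time): Patient 4 Patient 1 Patient 2 Patient 3.
Patient 4: 0→3, due 12, tardiness 0
Patient 1: 3→7, due 10, tardiness 0
Patient 2: 7→16, due 9, tardiness 7
Patient 3: 16→27, due 11, tardiness 16
Sum = 0+0+7+16 = 23.
Difference = 31 − 23 = 8.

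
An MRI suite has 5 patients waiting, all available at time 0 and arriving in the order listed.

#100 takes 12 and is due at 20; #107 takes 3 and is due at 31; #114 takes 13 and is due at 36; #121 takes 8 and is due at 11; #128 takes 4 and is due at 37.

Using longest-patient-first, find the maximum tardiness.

22

LPT (decreasing processing time): #114 #100 #121 #128 #107.
#114: 0→13, due 36, tardiness 0
#100: 13→25, due 20, tardiness 5
#121: 25→33, due 11, tardiness 22
#128: 33→37, due 37, tardiness 0
#107: 37→40, due 31, tardiness 9
Maximum = 22.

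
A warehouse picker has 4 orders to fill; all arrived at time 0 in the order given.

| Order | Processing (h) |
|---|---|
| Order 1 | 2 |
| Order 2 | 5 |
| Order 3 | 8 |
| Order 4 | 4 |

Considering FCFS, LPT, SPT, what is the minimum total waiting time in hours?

FIFO (arrival order): Order 1 Order 2 Order 3 Order 4.
Order 1: waits 0, runs 0→2
Order 2: waits 2, runs 2→7
Order 3: waits 7, runs 7→15
Order 4: waits 15, runs 15→19
Sum = 0+2+7+15 = 24.
LPT (decreasing processing time): Order 3 Order 2 Order 4 Order 1.
Order 3: waits 0, runs 0→8
Order 2: waits 8, runs 8→13
Order 4: waits 13, runs 13→17
Order 1: waits 17, runs 17→19
Sum = 0+8+13+17 = 38.
SPT (increasing processing time): Order 1 Order 4 Order 2 Order 3.
Order 1: waits 0, runs 0→2
Order 4: waits 2, runs 2→6
Order 2: waits 6, runs 6→11
Order 3: waits 11, runs 11→19
Sum = 0+2+6+11 = 19.
FIFO 24, LPT 38, SPT 19 → minimum 19.

19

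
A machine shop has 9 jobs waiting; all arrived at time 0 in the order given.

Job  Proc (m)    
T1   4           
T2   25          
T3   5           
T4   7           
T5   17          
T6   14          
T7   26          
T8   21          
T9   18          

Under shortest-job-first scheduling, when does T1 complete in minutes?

SPT (increasing processing time): T1 T3 T4 T6 T5 T9 T8 T2 T7.
T1: 0→4

4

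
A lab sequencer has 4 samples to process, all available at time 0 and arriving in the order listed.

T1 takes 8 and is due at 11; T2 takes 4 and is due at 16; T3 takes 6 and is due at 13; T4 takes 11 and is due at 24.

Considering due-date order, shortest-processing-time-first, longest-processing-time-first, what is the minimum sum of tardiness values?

8

EDD (increasing due date): T1 T3 T2 T4.
T1: 0→8, due 11, tardiness 0
T3: 8→14, due 13, tardiness 1
T2: 14→18, due 16, tardiness 2
T4: 18→29, due 24, tardiness 5
Sum = 0+1+2+5 = 8.
SPT (increasing processing time): T2 T3 T1 T4.
T2: 0→4, due 16, tardiness 0
T3: 4→10, due 13, tardiness 0
T1: 10→18, due 11, tardiness 7
T4: 18→29, due 24, tardiness 5
Sum = 0+0+7+5 = 12.
LPT (decreasing processing time): T4 T1 T3 T2.
T4: 0→11, due 24, tardiness 0
T1: 11→19, due 11, tardiness 8
T3: 19→25, due 13, tardiness 12
T2: 25→29, due 16, tardiness 13
Sum = 0+8+12+13 = 33.
EDD 8, SPT 12, LPT 33 → minimum 8.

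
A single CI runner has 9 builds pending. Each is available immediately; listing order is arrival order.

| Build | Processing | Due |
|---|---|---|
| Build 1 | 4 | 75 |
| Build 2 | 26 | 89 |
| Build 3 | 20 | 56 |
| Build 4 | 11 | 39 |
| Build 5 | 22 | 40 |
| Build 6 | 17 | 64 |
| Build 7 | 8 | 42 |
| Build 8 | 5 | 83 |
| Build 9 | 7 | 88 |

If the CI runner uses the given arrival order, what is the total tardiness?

229

FIFO (arrival order): Build 1 Build 2 Build 3 Build 4 Build 5 Build 6 Build 7 Build 8 Build 9.
Build 1: 0→4, due 75, tardiness 0
Build 2: 4→30, due 89, tardiness 0
Build 3: 30→50, due 56, tardiness 0
Build 4: 50→61, due 39, tardiness 22
Build 5: 61→83, due 40, tardiness 43
Build 6: 83→100, due 64, tardiness 36
Build 7: 100→108, due 42, tardiness 66
Build 8: 108→113, due 83, tardiness 30
Build 9: 113→120, due 88, tardiness 32
Sum = 0+0+0+22+43+36+66+30+32 = 229.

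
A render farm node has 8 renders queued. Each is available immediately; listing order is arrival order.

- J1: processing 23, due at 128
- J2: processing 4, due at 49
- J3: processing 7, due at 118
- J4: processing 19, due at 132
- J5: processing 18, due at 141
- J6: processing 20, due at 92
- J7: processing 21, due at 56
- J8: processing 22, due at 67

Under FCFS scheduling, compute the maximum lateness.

FIFO (arrival order): J1 J2 J3 J4 J5 J6 J7 J8.
J1: 0→23, due 128, lateness -105
J2: 23→27, due 49, lateness -22
J3: 27→34, due 118, lateness -84
J4: 34→53, due 132, lateness -79
J5: 53→71, due 141, lateness -70
J6: 71→91, due 92, lateness -1
J7: 91→112, due 56, lateness 56
J8: 112→134, due 67, lateness 67
Maximum = 67.

67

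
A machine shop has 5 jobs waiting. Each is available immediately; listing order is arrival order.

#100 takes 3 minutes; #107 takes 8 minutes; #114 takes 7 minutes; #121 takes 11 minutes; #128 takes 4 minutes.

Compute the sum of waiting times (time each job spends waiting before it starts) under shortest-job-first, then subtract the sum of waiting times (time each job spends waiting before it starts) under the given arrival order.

SPT (increasing processing time): #100 #128 #114 #107 #121.
#100: waits 0, runs 0→3
#128: waits 3, runs 3→7
#114: waits 7, runs 7→14
#107: waits 14, runs 14→22
#121: waits 22, runs 22→33
Sum = 0+3+7+14+22 = 46.
FIFO (arrival order): #100 #107 #114 #121 #128.
#100: waits 0, runs 0→3
#107: waits 3, runs 3→11
#114: waits 11, runs 11→18
#121: waits 18, runs 18→29
#128: waits 29, runs 29→33
Sum = 0+3+11+18+29 = 61.
Difference = 46 − 61 = -15.

-15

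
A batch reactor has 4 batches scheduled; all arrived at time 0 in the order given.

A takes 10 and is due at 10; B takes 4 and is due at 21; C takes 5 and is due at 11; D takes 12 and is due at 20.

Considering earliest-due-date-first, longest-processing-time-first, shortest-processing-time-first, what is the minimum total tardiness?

EDD (increasing due date): A C D B.
A: 0→10, due 10, tardiness 0
C: 10→15, due 11, tardiness 4
D: 15→27, due 20, tardiness 7
B: 27→31, due 21, tardiness 10
Sum = 0+4+7+10 = 21.
LPT (decreasing processing time): D A C B.
D: 0→12, due 20, tardiness 0
A: 12→22, due 10, tardiness 12
C: 22→27, due 11, tardiness 16
B: 27→31, due 21, tardiness 10
Sum = 0+12+16+10 = 38.
SPT (increasing processing time): B C A D.
B: 0→4, due 21, tardiness 0
C: 4→9, due 11, tardiness 0
A: 9→19, due 10, tardiness 9
D: 19→31, due 20, tardiness 11
Sum = 0+0+9+11 = 20.
EDD 21, LPT 38, SPT 20 → minimum 20.

20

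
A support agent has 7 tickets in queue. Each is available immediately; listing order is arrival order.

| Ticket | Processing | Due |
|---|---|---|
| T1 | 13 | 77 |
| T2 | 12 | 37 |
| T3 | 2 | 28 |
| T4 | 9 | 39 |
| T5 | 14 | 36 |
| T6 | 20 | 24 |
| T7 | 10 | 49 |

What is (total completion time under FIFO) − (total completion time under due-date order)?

FIFO (arrival order): T1 T2 T3 T4 T5 T6 T7.
T1: 0→13
T2: 13→25
T3: 25→27
T4: 27→36
T5: 36→50
T6: 50→70
T7: 70→80
Sum = 13+25+27+36+50+70+80 = 301.
EDD (increasing due date): T6 T3 T5 T2 T4 T7 T1.
T6: 0→20
T3: 20→22
T5: 22→36
T2: 36→48
T4: 48→57
T7: 57→67
T1: 67→80
Sum = 20+22+36+48+57+67+80 = 330.
Difference = 301 − 330 = -29.

-29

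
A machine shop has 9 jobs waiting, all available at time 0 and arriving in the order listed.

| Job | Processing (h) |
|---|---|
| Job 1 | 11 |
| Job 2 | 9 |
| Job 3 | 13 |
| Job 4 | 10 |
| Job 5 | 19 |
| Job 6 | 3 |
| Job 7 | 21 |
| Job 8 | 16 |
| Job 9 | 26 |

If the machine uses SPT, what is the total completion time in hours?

489

SPT (increasing processing time): Job 6 Job 2 Job 4 Job 1 Job 3 Job 8 Job 5 Job 7 Job 9.
Job 6: 0→3
Job 2: 3→12
Job 4: 12→22
Job 1: 22→33
Job 3: 33→46
Job 8: 46→62
Job 5: 62→81
Job 7: 81→102
Job 9: 102→128
Sum = 3+12+22+33+46+62+81+102+128 = 489.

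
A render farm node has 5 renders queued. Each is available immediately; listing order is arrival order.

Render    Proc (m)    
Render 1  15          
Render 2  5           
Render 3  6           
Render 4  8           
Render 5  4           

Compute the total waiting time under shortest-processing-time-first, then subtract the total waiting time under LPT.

SPT (increasing processing time): Render 5 Render 2 Render 3 Render 4 Render 1.
Render 5: waits 0, runs 0→4
Render 2: waits 4, runs 4→9
Render 3: waits 9, runs 9→15
Render 4: waits 15, runs 15→23
Render 1: waits 23, runs 23→38
Sum = 0+4+9+15+23 = 51.
LPT (decreasing processing time): Render 1 Render 4 Render 3 Render 2 Render 5.
Render 1: waits 0, runs 0→15
Render 4: waits 15, runs 15→23
Render 3: waits 23, runs 23→29
Render 2: waits 29, runs 29→34
Render 5: waits 34, runs 34→38
Sum = 0+15+23+29+34 = 101.
Difference = 51 − 101 = -50.

-50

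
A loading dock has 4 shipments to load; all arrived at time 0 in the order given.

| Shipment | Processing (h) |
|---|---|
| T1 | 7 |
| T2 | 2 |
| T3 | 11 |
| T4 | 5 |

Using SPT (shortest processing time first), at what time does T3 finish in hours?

SPT (increasing processing time): T2 T4 T1 T3.
T2: 0→2
T4: 2→7
T1: 7→14
T3: 14→25

25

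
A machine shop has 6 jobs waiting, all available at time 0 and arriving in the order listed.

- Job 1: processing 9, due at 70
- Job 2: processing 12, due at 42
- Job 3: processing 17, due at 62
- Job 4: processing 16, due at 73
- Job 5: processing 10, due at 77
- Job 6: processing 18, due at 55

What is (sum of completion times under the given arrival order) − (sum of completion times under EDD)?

-31

FIFO (arrival order): Job 1 Job 2 Job 3 Job 4 Job 5 Job 6.
Job 1: 0→9
Job 2: 9→21
Job 3: 21→38
Job 4: 38→54
Job 5: 54→64
Job 6: 64→82
Sum = 9+21+38+54+64+82 = 268.
EDD (increasing due date): Job 2 Job 6 Job 3 Job 1 Job 4 Job 5.
Job 2: 0→12
Job 6: 12→30
Job 3: 30→47
Job 1: 47→56
Job 4: 56→72
Job 5: 72→82
Sum = 12+30+47+56+72+82 = 299.
Difference = 268 − 299 = -31.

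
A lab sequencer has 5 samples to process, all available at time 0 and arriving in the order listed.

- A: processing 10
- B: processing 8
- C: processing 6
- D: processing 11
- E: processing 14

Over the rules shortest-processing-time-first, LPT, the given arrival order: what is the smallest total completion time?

SPT (increasing processing time): C B A D E.
C: 0→6
B: 6→14
A: 14→24
D: 24→35
E: 35→49
Sum = 6+14+24+35+49 = 128.
LPT (decreasing processing time): E D A B C.
E: 0→14
D: 14→25
A: 25→35
B: 35→43
C: 43→49
Sum = 14+25+35+43+49 = 166.
FIFO (arrival order): A B C D E.
A: 0→10
B: 10→18
C: 18→24
D: 24→35
E: 35→49
Sum = 10+18+24+35+49 = 136.
SPT 128, LPT 166, FIFO 136 → minimum 128.

128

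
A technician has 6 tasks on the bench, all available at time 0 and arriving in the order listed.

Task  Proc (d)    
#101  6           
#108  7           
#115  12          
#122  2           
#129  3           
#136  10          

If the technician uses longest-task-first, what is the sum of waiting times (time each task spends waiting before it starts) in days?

136

LPT (decreasing processing time): #115 #136 #108 #101 #129 #122.
#115: waits 0, runs 0→12
#136: waits 12, runs 12→22
#108: waits 22, runs 22→29
#101: waits 29, runs 29→35
#129: waits 35, runs 35→38
#122: waits 38, runs 38→40
Sum = 0+12+22+29+35+38 = 136.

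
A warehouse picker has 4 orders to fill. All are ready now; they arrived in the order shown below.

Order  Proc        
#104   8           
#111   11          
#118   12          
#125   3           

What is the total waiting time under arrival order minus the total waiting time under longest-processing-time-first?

FIFO (arrival order): #104 #111 #118 #125.
#104: waits 0, runs 0→8
#111: waits 8, runs 8→19
#118: waits 19, runs 19→31
#125: waits 31, runs 31→34
Sum = 0+8+19+31 = 58.
LPT (decreasing processing time): #118 #111 #104 #125.
#118: waits 0, runs 0→12
#111: waits 12, runs 12→23
#104: waits 23, runs 23→31
#125: waits 31, runs 31→34
Sum = 0+12+23+31 = 66.
Difference = 58 − 66 = -8.

-8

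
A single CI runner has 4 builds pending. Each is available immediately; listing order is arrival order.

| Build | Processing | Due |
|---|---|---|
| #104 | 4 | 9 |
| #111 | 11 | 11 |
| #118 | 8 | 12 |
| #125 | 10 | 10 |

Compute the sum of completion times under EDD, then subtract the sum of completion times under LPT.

-18

EDD (increasing due date): #104 #125 #111 #118.
#104: 0→4
#125: 4→14
#111: 14→25
#118: 25→33
Sum = 4+14+25+33 = 76.
LPT (decreasing processing time): #111 #125 #118 #104.
#111: 0→11
#125: 11→21
#118: 21→29
#104: 29→33
Sum = 11+21+29+33 = 94.
Difference = 76 − 94 = -18.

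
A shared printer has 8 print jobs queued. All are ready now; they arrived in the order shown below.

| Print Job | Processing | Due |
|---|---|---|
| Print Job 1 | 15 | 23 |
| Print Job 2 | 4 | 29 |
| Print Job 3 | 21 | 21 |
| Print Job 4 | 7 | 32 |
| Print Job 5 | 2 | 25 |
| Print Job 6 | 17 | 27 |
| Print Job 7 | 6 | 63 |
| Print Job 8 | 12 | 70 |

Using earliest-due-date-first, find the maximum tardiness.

34

EDD (increasing due date): Print Job 3 Print Job 1 Print Job 5 Print Job 6 Print Job 2 Print Job 4 Print Job 7 Print Job 8.
Print Job 3: 0→21, due 21, tardiness 0
Print Job 1: 21→36, due 23, tardiness 13
Print Job 5: 36→38, due 25, tardiness 13
Print Job 6: 38→55, due 27, tardiness 28
Print Job 2: 55→59, due 29, tardiness 30
Print Job 4: 59→66, due 32, tardiness 34
Print Job 7: 66→72, due 63, tardiness 9
Print Job 8: 72→84, due 70, tardiness 14
Maximum = 34.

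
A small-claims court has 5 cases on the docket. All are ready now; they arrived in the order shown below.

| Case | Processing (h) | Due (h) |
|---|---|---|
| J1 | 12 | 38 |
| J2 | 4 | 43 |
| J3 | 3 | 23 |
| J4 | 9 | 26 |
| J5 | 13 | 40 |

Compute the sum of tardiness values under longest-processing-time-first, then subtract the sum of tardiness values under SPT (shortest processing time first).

25

LPT (decreasing processing time): J5 J1 J4 J2 J3.
J5: 0→13, due 40, tardiness 0
J1: 13→25, due 38, tardiness 0
J4: 25→34, due 26, tardiness 8
J2: 34→38, due 43, tardiness 0
J3: 38→41, due 23, tardiness 18
Sum = 0+0+8+0+18 = 26.
SPT (increasing processing time): J3 J2 J4 J1 J5.
J3: 0→3, due 23, tardiness 0
J2: 3→7, due 43, tardiness 0
J4: 7→16, due 26, tardiness 0
J1: 16→28, due 38, tardiness 0
J5: 28→41, due 40, tardiness 1
Sum = 0+0+0+0+1 = 1.
Difference = 26 − 1 = 25.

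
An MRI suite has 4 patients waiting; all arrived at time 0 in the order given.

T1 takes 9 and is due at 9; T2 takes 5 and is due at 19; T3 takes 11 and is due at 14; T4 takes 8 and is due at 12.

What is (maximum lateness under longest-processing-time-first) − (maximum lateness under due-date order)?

LPT (decreasing processing time): T3 T1 T4 T2.
T3: 0→11, due 14, lateness -3
T1: 11→20, due 9, lateness 11
T4: 20→28, due 12, lateness 16
T2: 28→33, due 19, lateness 14
Maximum = 16.
EDD (increasing due date): T1 T4 T3 T2.
T1: 0→9, due 9, lateness 0
T4: 9→17, due 12, lateness 5
T3: 17→28, due 14, lateness 14
T2: 28→33, due 19, lateness 14
Maximum = 14.
Difference = 16 − 14 = 2.

2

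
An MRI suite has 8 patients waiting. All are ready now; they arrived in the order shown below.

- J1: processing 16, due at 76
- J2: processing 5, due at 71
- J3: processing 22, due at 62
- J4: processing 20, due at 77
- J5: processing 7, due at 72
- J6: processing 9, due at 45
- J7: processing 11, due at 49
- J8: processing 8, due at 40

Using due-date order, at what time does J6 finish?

EDD (increasing due date): J8 J6 J7 J3 J2 J5 J1 J4.
J8: 0→8
J6: 8→17

17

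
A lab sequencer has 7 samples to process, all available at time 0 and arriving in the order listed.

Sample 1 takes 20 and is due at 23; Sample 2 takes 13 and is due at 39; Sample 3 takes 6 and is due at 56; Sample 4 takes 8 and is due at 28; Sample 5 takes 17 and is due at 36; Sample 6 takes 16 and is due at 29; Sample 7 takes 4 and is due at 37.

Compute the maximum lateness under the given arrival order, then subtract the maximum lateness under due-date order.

FIFO (arrival order): Sample 1 Sample 2 Sample 3 Sample 4 Sample 5 Sample 6 Sample 7.
Sample 1: 0→20, due 23, lateness -3
Sample 2: 20→33, due 39, lateness -6
Sample 3: 33→39, due 56, lateness -17
Sample 4: 39→47, due 28, lateness 19
Sample 5: 47→64, due 36, lateness 28
Sample 6: 64→80, due 29, lateness 51
Sample 7: 80→84, due 37, lateness 47
Maximum = 51.
EDD (increasing due date): Sample 1 Sample 4 Sample 6 Sample 5 Sample 7 Sample 2 Sample 3.
Sample 1: 0→20, due 23, lateness -3
Sample 4: 20→28, due 28, lateness 0
Sample 6: 28→44, due 29, lateness 15
Sample 5: 44→61, due 36, lateness 25
Sample 7: 61→65, due 37, lateness 28
Sample 2: 65→78, due 39, lateness 39
Sample 3: 78→84, due 56, lateness 28
Maximum = 39.
Difference = 51 − 39 = 12.

12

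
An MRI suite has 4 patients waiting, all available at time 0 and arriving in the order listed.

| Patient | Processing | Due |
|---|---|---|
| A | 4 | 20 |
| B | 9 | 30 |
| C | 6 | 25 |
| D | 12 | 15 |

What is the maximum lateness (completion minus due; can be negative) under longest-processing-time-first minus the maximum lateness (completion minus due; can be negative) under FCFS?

LPT (decreasing processing time): D B C A.
D: 0→12, due 15, lateness -3
B: 12→21, due 30, lateness -9
C: 21→27, due 25, lateness 2
A: 27→31, due 20, lateness 11
Maximum = 11.
FIFO (arrival order): A B C D.
A: 0→4, due 20, lateness -16
B: 4→13, due 30, lateness -17
C: 13→19, due 25, lateness -6
D: 19→31, due 15, lateness 16
Maximum = 16.
Difference = 11 − 16 = -5.

-5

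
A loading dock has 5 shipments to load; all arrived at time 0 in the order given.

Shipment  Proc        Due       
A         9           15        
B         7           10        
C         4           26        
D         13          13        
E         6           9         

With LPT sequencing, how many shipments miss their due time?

LPT (decreasing processing time): D A B E C.
D: 0→13, due 13, tardiness 0
A: 13→22, due 15, tardiness 7
B: 22→29, due 10, tardiness 19
E: 29→35, due 9, tardiness 26
C: 35→39, due 26, tardiness 13
Late shipments: 4.

4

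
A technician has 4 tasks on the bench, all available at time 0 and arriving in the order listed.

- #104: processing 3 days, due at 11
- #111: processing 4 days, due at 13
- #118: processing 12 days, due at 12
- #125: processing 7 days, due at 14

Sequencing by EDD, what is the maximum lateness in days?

12

EDD (increasing due date): #104 #118 #111 #125.
#104: 0→3, due 11, lateness -8
#118: 3→15, due 12, lateness 3
#111: 15→19, due 13, lateness 6
#125: 19→26, due 14, lateness 12
Maximum = 12.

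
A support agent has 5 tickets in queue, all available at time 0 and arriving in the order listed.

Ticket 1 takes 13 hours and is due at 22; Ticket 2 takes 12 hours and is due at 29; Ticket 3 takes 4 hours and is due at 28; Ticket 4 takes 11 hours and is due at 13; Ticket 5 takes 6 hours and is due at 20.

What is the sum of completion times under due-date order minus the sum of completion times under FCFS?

-15

EDD (increasing due date): Ticket 4 Ticket 5 Ticket 1 Ticket 3 Ticket 2.
Ticket 4: 0→11
Ticket 5: 11→17
Ticket 1: 17→30
Ticket 3: 30→34
Ticket 2: 34→46
Sum = 11+17+30+34+46 = 138.
FIFO (arrival order): Ticket 1 Ticket 2 Ticket 3 Ticket 4 Ticket 5.
Ticket 1: 0→13
Ticket 2: 13→25
Ticket 3: 25→29
Ticket 4: 29→40
Ticket 5: 40→46
Sum = 13+25+29+40+46 = 153.
Difference = 138 − 153 = -15.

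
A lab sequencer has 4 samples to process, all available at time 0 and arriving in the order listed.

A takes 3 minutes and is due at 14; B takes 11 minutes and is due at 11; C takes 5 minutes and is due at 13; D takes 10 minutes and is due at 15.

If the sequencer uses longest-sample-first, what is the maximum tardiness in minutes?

LPT (decreasing processing time): B D C A.
B: 0→11, due 11, tardiness 0
D: 11→21, due 15, tardiness 6
C: 21→26, due 13, tardiness 13
A: 26→29, due 14, tardiness 15
Maximum = 15.

15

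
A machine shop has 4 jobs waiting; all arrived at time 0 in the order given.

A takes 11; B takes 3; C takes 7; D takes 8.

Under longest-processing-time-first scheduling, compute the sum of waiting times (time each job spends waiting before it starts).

56

LPT (decreasing processing time): A D C B.
A: waits 0, runs 0→11
D: waits 11, runs 11→19
C: waits 19, runs 19→26
B: waits 26, runs 26→29
Sum = 0+11+19+26 = 56.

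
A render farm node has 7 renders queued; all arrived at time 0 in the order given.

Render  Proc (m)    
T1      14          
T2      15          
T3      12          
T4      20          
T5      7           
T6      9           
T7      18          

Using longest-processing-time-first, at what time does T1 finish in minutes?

LPT (decreasing processing time): T4 T7 T2 T1 T3 T6 T5.
T4: 0→20
T7: 20→38
T2: 38→53
T1: 53→67

67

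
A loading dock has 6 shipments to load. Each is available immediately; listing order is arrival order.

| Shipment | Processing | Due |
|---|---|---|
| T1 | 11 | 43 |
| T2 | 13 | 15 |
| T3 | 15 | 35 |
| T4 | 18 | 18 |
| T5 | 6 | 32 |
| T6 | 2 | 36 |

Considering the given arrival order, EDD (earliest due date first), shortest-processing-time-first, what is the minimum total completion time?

173

FIFO (arrival order): T1 T2 T3 T4 T5 T6.
T1: 0→11
T2: 11→24
T3: 24→39
T4: 39→57
T5: 57→63
T6: 63→65
Sum = 11+24+39+57+63+65 = 259.
EDD (increasing due date): T2 T4 T5 T3 T6 T1.
T2: 0→13
T4: 13→31
T5: 31→37
T3: 37→52
T6: 52→54
T1: 54→65
Sum = 13+31+37+52+54+65 = 252.
SPT (increasing processing time): T6 T5 T1 T2 T3 T4.
T6: 0→2
T5: 2→8
T1: 8→19
T2: 19→32
T3: 32→47
T4: 47→65
Sum = 2+8+19+32+47+65 = 173.
FIFO 259, EDD 252, SPT 173 → minimum 173.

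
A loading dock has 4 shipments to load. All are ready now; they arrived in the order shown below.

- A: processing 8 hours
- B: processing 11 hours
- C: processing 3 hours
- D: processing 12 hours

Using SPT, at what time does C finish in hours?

3

SPT (increasing processing time): C A B D.
C: 0→3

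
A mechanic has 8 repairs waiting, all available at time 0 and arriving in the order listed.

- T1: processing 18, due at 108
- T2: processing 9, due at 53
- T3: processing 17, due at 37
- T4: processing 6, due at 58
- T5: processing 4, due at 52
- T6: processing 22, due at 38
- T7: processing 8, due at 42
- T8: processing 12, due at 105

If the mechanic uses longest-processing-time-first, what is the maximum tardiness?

LPT (decreasing processing time): T6 T1 T3 T8 T2 T7 T4 T5.
T6: 0→22, due 38, tardiness 0
T1: 22→40, due 108, tardiness 0
T3: 40→57, due 37, tardiness 20
T8: 57→69, due 105, tardiness 0
T2: 69→78, due 53, tardiness 25
T7: 78→86, due 42, tardiness 44
T4: 86→92, due 58, tardiness 34
T5: 92→96, due 52, tardiness 44
Maximum = 44.

44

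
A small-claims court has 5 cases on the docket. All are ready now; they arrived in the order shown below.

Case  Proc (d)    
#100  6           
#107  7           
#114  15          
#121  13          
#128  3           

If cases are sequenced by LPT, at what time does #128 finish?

44

LPT (decreasing processing time): #114 #121 #107 #100 #128.
#114: 0→15
#121: 15→28
#107: 28→35
#100: 35→41
#128: 41→44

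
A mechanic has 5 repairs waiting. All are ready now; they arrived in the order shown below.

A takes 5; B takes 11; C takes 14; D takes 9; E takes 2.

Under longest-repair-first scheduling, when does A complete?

39

LPT (decreasing processing time): C B D A E.
C: 0→14
B: 14→25
D: 25→34
A: 34→39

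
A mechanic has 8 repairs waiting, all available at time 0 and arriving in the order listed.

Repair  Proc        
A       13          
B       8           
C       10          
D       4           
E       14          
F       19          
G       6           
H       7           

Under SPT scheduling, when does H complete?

17

SPT (increasing processing time): D G H B C A E F.
D: 0→4
G: 4→10
H: 10→17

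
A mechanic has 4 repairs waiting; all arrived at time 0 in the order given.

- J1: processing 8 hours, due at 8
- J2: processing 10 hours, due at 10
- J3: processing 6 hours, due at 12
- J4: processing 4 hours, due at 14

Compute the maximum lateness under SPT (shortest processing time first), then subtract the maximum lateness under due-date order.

SPT (increasing processing time): J4 J3 J1 J2.
J4: 0→4, due 14, lateness -10
J3: 4→10, due 12, lateness -2
J1: 10→18, due 8, lateness 10
J2: 18→28, due 10, lateness 18
Maximum = 18.
EDD (increasing due date): J1 J2 J3 J4.
J1: 0→8, due 8, lateness 0
J2: 8→18, due 10, lateness 8
J3: 18→24, due 12, lateness 12
J4: 24→28, due 14, lateness 14
Maximum = 14.
Difference = 18 − 14 = 4.

4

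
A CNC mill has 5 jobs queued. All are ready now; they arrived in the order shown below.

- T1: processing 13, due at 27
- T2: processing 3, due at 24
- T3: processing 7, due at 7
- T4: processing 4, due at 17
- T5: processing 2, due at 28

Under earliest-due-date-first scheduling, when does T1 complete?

EDD (increasing due date): T3 T4 T2 T1 T5.
T3: 0→7
T4: 7→11
T2: 11→14
T1: 14→27

27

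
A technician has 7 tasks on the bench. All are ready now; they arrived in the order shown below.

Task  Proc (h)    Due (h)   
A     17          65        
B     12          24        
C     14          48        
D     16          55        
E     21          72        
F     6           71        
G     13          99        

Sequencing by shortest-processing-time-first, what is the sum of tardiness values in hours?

SPT (increasing processing time): F B G C D A E.
F: 0→6, due 71, tardiness 0
B: 6→18, due 24, tardiness 0
G: 18→31, due 99, tardiness 0
C: 31→45, due 48, tardiness 0
D: 45→61, due 55, tardiness 6
A: 61→78, due 65, tardiness 13
E: 78→99, due 72, tardiness 27
Sum = 0+0+0+0+6+13+27 = 46.

46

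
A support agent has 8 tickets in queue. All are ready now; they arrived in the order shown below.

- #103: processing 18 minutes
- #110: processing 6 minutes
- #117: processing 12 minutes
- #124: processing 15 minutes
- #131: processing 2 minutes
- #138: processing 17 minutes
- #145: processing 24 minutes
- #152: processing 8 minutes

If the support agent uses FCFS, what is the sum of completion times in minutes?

448

FIFO (arrival order): #103 #110 #117 #124 #131 #138 #145 #152.
#103: 0→18
#110: 18→24
#117: 24→36
#124: 36→51
#131: 51→53
#138: 53→70
#145: 70→94
#152: 94→102
Sum = 18+24+36+51+53+70+94+102 = 448.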